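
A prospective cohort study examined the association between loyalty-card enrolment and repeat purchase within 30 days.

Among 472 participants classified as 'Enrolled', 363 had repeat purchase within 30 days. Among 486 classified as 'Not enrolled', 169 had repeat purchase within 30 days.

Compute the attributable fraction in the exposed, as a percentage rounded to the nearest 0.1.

From the description: a = 363, b = 109, c = 169, d = 317.
Risk in exposed = 363/472 = 0.76907; risk in unexposed = 169/486 = 0.34774.
RR = 0.76907/0.34774 = 2.21164
AR% = (RR − 1)/RR × 100 = (2.21164 − 1)/2.21164 × 100 = 54.7847%

54.8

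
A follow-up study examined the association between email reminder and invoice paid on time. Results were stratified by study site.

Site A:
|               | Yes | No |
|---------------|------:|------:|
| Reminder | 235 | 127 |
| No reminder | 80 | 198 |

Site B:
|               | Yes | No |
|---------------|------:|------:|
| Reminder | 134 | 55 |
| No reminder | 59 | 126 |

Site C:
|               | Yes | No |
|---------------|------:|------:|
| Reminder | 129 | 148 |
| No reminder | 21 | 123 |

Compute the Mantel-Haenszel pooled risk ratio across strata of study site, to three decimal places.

2.391

RR_MH = Σ(aᵢ·n₀ᵢ/nᵢ) / Σ(cᵢ·n₁ᵢ/nᵢ), with n₁ᵢ = aᵢ+bᵢ (exposed), n₀ᵢ = cᵢ+dᵢ (unexposed), nᵢ = n₁ᵢ+n₀ᵢ.
Stratum 1 (Site A): n₁ = 362, n₀ = 278, n = 640; a·n₀/n = 235·278/640 = 102.0781; c·n₁/n = 80·362/640 = 45.2500
Stratum 2 (Site B): n₁ = 189, n₀ = 185, n = 374; a·n₀/n = 134·185/374 = 66.2834; c·n₁/n = 59·189/374 = 29.8155
Stratum 3 (Site C): n₁ = 277, n₀ = 144, n = 421; a·n₀/n = 129·144/421 = 44.1235; c·n₁/n = 21·277/421 = 13.8171
RR_MH = (102.0781 + 66.2834 + 44.1235) / (45.2500 + 29.8155 + 13.8171) = 212.4851 / 88.8826 = 2.39063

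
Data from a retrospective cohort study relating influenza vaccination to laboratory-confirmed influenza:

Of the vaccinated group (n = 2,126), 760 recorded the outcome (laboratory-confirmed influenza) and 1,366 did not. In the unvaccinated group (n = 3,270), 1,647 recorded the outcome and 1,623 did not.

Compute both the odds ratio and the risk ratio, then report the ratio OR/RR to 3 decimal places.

From the description: a = 760, b = 1366, c = 1647, d = 1623.
OR = (760·1623)/(1366·1647) = 1233480/2249802 = 0.54826
Risk in exposed = 760/2126 = 0.35748; risk in unexposed = 1647/3270 = 0.50367; RR = 0.70975
OR/RR = 0.54826 / 0.70975 = 0.77247
The outcome is not rare, so the OR lies further from 1 than the RR.

0.772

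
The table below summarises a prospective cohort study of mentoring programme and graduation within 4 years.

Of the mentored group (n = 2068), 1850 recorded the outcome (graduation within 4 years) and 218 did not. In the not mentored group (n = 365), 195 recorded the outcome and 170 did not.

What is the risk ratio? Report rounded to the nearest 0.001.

From the description: a = 1850, b = 218, c = 195, d = 170.
Risk in exposed = 1850/2068 = 0.89458; risk in unexposed = 195/365 = 0.53425.
RR = 0.89458 / 0.53425 = 1.67448
The risk among the exposed is 1.67 times that among the unexposed.

1.674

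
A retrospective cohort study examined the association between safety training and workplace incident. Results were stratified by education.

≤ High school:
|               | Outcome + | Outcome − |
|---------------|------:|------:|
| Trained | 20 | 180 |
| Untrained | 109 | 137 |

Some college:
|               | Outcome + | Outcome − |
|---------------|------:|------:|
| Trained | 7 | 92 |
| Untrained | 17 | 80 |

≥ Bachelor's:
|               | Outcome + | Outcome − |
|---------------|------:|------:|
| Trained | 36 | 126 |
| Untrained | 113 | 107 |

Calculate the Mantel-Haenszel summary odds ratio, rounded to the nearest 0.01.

OR_MH = Σ(aᵢdᵢ/nᵢ) / Σ(bᵢcᵢ/nᵢ), where nᵢ is the stratum total.
Stratum 1 (≤ High school): n = 446; a·d/n = 20·137/446 = 6.1435; b·c/n = 180·109/446 = 43.9910
Stratum 2 (Some college): n = 196; a·d/n = 7·80/196 = 2.8571; b·c/n = 92·17/196 = 7.9796
Stratum 3 (≥ Bachelor's): n = 382; a·d/n = 36·107/382 = 10.0838; b·c/n = 126·113/382 = 37.2723
OR_MH = (6.1435 + 2.8571 + 10.0838) / (43.9910 + 7.9796 + 37.2723) = 19.0844 / 89.2429 = 0.21385

0.21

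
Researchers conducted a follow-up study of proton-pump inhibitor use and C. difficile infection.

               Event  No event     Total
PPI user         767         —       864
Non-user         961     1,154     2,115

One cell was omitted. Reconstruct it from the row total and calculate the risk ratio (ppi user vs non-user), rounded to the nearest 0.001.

The missing cell is in the exposed row: 864 − 767 = 97.
So a = 767, b = 97, c = 961, d = 1154.
RR = [a/(a+b)] / [c/(c+d)] = (767/864) / (961/2115) = 0.88773/0.45437 = 1.95375

1.954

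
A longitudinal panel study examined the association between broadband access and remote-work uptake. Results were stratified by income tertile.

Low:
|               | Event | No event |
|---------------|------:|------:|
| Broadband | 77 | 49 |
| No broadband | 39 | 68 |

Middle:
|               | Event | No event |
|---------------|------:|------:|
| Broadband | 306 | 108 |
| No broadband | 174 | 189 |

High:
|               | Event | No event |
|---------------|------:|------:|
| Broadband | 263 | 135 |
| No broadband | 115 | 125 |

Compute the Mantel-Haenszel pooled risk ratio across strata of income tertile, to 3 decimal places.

RR_MH = Σ(aᵢ·n₀ᵢ/nᵢ) / Σ(cᵢ·n₁ᵢ/nᵢ), with n₁ᵢ = aᵢ+bᵢ (exposed), n₀ᵢ = cᵢ+dᵢ (unexposed), nᵢ = n₁ᵢ+n₀ᵢ.
Stratum 1 (Low): n₁ = 126, n₀ = 107, n = 233; a·n₀/n = 77·107/233 = 35.3605; c·n₁/n = 39·126/233 = 21.0901
Stratum 2 (Middle): n₁ = 414, n₀ = 363, n = 777; a·n₀/n = 306·363/777 = 142.9575; c·n₁/n = 174·414/777 = 92.7104
Stratum 3 (High): n₁ = 398, n₀ = 240, n = 638; a·n₀/n = 263·240/638 = 98.9342; c·n₁/n = 115·398/638 = 71.7398
RR_MH = (35.3605 + 142.9575 + 98.9342) / (21.0901 + 92.7104 + 71.7398) = 277.2522 / 185.5404 = 1.49430

1.494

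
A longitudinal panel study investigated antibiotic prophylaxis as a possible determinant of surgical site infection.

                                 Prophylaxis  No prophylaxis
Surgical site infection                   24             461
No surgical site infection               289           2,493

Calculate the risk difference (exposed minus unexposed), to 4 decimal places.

-0.0794

Reading the table with exposure as columns: a = 24 (Prophylaxis, case), b = 289 (Prophylaxis, non-case), c = 461 (No prophylaxis, case), d = 2493.
Risk in exposed = 24/313 = 0.076677; risk in unexposed = 461/2954 = 0.156060.
Risk difference = 0.076677 − 0.156060 = -0.079382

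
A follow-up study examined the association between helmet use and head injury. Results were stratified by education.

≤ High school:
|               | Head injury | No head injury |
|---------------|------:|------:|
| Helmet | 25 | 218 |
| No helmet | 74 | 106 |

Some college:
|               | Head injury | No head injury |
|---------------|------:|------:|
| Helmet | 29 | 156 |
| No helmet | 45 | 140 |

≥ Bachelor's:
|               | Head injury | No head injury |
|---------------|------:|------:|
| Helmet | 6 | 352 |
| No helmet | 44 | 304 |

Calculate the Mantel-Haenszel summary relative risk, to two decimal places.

RR_MH = Σ(aᵢ·n₀ᵢ/nᵢ) / Σ(cᵢ·n₁ᵢ/nᵢ), with n₁ᵢ = aᵢ+bᵢ (exposed), n₀ᵢ = cᵢ+dᵢ (unexposed), nᵢ = n₁ᵢ+n₀ᵢ.
Stratum 1 (≤ High school): n₁ = 243, n₀ = 180, n = 423; a·n₀/n = 25·180/423 = 10.6383; c·n₁/n = 74·243/423 = 42.5106
Stratum 2 (Some college): n₁ = 185, n₀ = 185, n = 370; a·n₀/n = 29·185/370 = 14.5000; c·n₁/n = 45·185/370 = 22.5000
Stratum 3 (≥ Bachelor's): n₁ = 358, n₀ = 348, n = 706; a·n₀/n = 6·348/706 = 2.9575; c·n₁/n = 44·358/706 = 22.3116
RR_MH = (10.6383 + 14.5000 + 2.9575) / (42.5106 + 22.5000 + 22.3116) = 28.0958 / 87.3223 = 0.32175

0.32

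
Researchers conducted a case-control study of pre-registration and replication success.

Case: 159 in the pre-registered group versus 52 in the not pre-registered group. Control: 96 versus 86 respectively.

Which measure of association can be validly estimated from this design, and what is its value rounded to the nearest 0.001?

From the description: a = 159, b = 96, c = 52, d = 86.
This is a case-control study: participants were sampled on outcome status, so risks in the source population cannot be estimated directly — relative risk is not valid here. The odds ratio is the appropriate measure.
OR = (a·d)/(b·c) = (159 × 86) / (96 × 52) = 13674 / 4992 = 2.73918

2.739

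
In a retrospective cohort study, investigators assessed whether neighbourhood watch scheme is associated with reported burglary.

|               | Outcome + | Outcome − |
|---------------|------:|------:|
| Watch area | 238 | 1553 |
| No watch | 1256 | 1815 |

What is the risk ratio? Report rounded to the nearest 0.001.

0.325

Cells: a = 238, b = 1553, c = 1256, d = 1815.
Risk in exposed = 238/1791 = 0.13289; risk in unexposed = 1256/3071 = 0.40899.
RR = 0.13289 / 0.40899 = 0.32492
The risk is 68% lower among the exposed than among the unexposed.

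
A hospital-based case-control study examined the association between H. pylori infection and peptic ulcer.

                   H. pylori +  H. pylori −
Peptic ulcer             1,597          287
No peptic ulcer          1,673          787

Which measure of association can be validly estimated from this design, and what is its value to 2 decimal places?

Reading the table with exposure as columns: a = 1597 (H. pylori +, case), b = 1673 (H. pylori +, non-case), c = 287 (H. pylori −, case), d = 787.
This is a hospital-based case-control study: participants were sampled on outcome status, so risks in the source population cannot be estimated directly — relative risk is not valid here. The odds ratio is the appropriate measure.
OR = (a·d)/(b·c) = (1597 × 787) / (1673 × 287) = 1256839 / 480151 = 2.61759

2.62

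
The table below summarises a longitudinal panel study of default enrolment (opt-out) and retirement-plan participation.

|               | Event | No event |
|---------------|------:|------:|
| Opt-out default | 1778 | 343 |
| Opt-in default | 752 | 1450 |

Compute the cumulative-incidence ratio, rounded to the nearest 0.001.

2.455

Cells: a = 1778, b = 343, c = 752, d = 1450.
Risk in exposed = 1778/2121 = 0.83828; risk in unexposed = 752/2202 = 0.34151.
RR = 0.83828 / 0.34151 = 2.45466
The risk among the exposed is 2.45 times that among the unexposed.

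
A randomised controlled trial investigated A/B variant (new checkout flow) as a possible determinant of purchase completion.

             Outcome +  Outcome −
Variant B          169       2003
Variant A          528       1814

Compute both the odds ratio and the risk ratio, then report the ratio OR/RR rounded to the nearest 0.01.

Cells: a = 169, b = 2003, c = 528, d = 1814.
OR = (169·1814)/(2003·528) = 306566/1057584 = 0.28987
Risk in exposed = 169/2172 = 0.07781; risk in unexposed = 528/2342 = 0.22545; RR = 0.34513
OR/RR = 0.28987 / 0.34513 = 0.83990
The outcome is not rare, so the OR lies further from 1 than the RR.

0.84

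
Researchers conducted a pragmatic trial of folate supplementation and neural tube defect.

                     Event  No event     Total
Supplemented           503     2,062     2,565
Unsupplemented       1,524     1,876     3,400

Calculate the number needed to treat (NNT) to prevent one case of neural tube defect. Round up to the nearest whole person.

Risk in treated group = 503/2565 = 0.19610; risk in control = 1524/3400 = 0.44824.
Absolute risk reduction = 0.44824 − 0.19610 = 0.25213
NNT = 1 / ARR = 1 / 0.25213 = 3.966 → round up → 4

4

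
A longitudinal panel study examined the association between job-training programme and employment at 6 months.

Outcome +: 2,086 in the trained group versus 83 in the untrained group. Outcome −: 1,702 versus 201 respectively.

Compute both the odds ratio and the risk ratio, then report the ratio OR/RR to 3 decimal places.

From the description: a = 2086, b = 1702, c = 83, d = 201.
OR = (2086·201)/(1702·83) = 419286/141266 = 2.96806
Risk in exposed = 2086/3788 = 0.55069; risk in unexposed = 83/284 = 0.29225; RR = 1.88428
OR/RR = 2.96806 / 1.88428 = 1.57517
The outcome is not rare, so the OR lies further from 1 than the RR.

1.575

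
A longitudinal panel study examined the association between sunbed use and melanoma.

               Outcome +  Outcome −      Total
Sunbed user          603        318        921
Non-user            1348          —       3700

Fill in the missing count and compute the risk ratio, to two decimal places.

The missing cell is in the unexposed row: 3700 − 1348 = 2352.
So a = 603, b = 318, c = 1348, d = 2352.
RR = [a/(a+b)] / [c/(c+d)] = (603/921) / (1348/3700) = 0.65472/0.36432 = 1.79709

1.80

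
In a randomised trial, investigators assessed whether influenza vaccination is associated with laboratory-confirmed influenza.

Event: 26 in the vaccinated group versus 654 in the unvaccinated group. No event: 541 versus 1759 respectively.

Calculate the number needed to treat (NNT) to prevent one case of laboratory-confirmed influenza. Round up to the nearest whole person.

5

Risk in treated group = 26/567 = 0.04586; risk in control = 654/2413 = 0.27103.
Absolute risk reduction = 0.27103 − 0.04586 = 0.22518
NNT = 1 / ARR = 1 / 0.22518 = 4.441 → round up → 5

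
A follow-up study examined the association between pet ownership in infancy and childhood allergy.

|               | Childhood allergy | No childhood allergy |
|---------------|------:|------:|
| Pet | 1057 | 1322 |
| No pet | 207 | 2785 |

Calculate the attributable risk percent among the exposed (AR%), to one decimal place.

84.4

Cells: a = 1057, b = 1322, c = 207, d = 2785.
Risk in exposed = 1057/2379 = 0.44430; risk in unexposed = 207/2992 = 0.06918.
RR = 0.44430/0.06918 = 6.42202
AR% = (RR − 1)/RR × 100 = (6.42202 − 1)/6.42202 × 100 = 84.4286%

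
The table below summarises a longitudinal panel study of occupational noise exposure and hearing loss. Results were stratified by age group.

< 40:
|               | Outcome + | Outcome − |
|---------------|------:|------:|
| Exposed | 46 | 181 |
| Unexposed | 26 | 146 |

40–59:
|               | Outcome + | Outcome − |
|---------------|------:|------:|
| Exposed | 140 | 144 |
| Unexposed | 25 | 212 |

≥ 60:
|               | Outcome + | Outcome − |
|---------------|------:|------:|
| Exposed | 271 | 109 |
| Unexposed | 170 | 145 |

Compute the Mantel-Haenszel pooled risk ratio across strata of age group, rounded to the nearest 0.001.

1.700

RR_MH = Σ(aᵢ·n₀ᵢ/nᵢ) / Σ(cᵢ·n₁ᵢ/nᵢ), with n₁ᵢ = aᵢ+bᵢ (exposed), n₀ᵢ = cᵢ+dᵢ (unexposed), nᵢ = n₁ᵢ+n₀ᵢ.
Stratum 1 (< 40): n₁ = 227, n₀ = 172, n = 399; a·n₀/n = 46·172/399 = 19.8296; c·n₁/n = 26·227/399 = 14.7920
Stratum 2 (40–59): n₁ = 284, n₀ = 237, n = 521; a·n₀/n = 140·237/521 = 63.6852; c·n₁/n = 25·284/521 = 13.6276
Stratum 3 (≥ 60): n₁ = 380, n₀ = 315, n = 695; a·n₀/n = 271·315/695 = 122.8273; c·n₁/n = 170·380/695 = 92.9496
RR_MH = (19.8296 + 63.6852 + 122.8273) / (14.7920 + 13.6276 + 92.9496) = 206.3421 / 121.3693 = 1.70012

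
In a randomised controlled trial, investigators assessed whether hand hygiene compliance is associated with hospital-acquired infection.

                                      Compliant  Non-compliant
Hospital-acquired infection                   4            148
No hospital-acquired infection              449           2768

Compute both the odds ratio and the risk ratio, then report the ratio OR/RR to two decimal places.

Reading the table with exposure as columns: a = 4 (Compliant, case), b = 449 (Compliant, non-case), c = 148 (Non-compliant, case), d = 2768.
OR = (4·2768)/(449·148) = 11072/66452 = 0.16662
Risk in exposed = 4/453 = 0.00883; risk in unexposed = 148/2916 = 0.05075; RR = 0.17398
OR/RR = 0.16662 / 0.17398 = 0.95770
The outcome is rare in both groups, so OR ≈ RR (ratio near 1).

0.96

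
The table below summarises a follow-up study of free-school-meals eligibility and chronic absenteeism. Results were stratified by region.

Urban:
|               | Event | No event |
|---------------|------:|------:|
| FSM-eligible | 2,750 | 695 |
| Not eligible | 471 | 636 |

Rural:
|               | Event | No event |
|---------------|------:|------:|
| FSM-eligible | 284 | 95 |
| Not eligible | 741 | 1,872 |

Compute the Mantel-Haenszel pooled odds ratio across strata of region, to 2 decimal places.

OR_MH = Σ(aᵢdᵢ/nᵢ) / Σ(bᵢcᵢ/nᵢ), where nᵢ is the stratum total.
Stratum 1 (Urban): n = 4552; a·d/n = 2750·636/4552 = 384.2267; b·c/n = 695·471/4552 = 71.9123
Stratum 2 (Rural): n = 2992; a·d/n = 284·1872/2992 = 177.6898; b·c/n = 95·741/2992 = 23.5277
OR_MH = (384.2267 + 177.6898) / (71.9123 + 23.5277) = 561.9166 / 95.4401 = 5.88764

5.89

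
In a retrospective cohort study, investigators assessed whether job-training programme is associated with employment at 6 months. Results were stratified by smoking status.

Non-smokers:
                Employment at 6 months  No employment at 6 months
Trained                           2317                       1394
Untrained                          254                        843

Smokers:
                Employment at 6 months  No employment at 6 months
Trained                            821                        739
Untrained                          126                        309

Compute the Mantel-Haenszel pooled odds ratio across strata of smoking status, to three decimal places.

4.433

OR_MH = Σ(aᵢdᵢ/nᵢ) / Σ(bᵢcᵢ/nᵢ), where nᵢ is the stratum total.
Stratum 1 (Non-smokers): n = 4808; a·d/n = 2317·843/4808 = 406.2460; b·c/n = 1394·254/4808 = 73.6431
Stratum 2 (Smokers): n = 1995; a·d/n = 821·309/1995 = 127.1624; b·c/n = 739·126/1995 = 46.6737
OR_MH = (406.2460 + 127.1624) / (73.6431 + 46.6737) = 533.4085 / 120.3168 = 4.43337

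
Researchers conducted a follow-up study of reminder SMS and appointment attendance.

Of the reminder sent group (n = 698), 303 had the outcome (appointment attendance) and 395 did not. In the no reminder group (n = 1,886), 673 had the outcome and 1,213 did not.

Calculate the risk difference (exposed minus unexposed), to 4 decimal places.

From the description: a = 303, b = 395, c = 673, d = 1213.
Risk in exposed = 303/698 = 0.434097; risk in unexposed = 673/1886 = 0.356840.
Risk difference = 0.434097 − 0.356840 = 0.077258

0.0773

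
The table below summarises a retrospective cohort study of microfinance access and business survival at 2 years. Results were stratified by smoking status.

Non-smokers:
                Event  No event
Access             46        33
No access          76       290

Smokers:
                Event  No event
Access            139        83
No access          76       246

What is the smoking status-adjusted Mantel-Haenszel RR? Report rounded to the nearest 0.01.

2.70

RR_MH = Σ(aᵢ·n₀ᵢ/nᵢ) / Σ(cᵢ·n₁ᵢ/nᵢ), with n₁ᵢ = aᵢ+bᵢ (exposed), n₀ᵢ = cᵢ+dᵢ (unexposed), nᵢ = n₁ᵢ+n₀ᵢ.
Stratum 1 (Non-smokers): n₁ = 79, n₀ = 366, n = 445; a·n₀/n = 46·366/445 = 37.8337; c·n₁/n = 76·79/445 = 13.4921
Stratum 2 (Smokers): n₁ = 222, n₀ = 322, n = 544; a·n₀/n = 139·322/544 = 82.2757; c·n₁/n = 76·222/544 = 31.0147
RR_MH = (37.8337 + 82.2757) / (13.4921 + 31.0147) = 120.1094 / 44.5068 = 2.69867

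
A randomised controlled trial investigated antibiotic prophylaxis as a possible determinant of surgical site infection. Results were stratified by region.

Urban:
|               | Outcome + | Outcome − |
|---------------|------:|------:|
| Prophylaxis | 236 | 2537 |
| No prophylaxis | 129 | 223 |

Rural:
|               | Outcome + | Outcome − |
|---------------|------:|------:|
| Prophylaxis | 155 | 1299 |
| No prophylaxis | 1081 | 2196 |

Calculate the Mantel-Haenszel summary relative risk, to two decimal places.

0.30

RR_MH = Σ(aᵢ·n₀ᵢ/nᵢ) / Σ(cᵢ·n₁ᵢ/nᵢ), with n₁ᵢ = aᵢ+bᵢ (exposed), n₀ᵢ = cᵢ+dᵢ (unexposed), nᵢ = n₁ᵢ+n₀ᵢ.
Stratum 1 (Urban): n₁ = 2773, n₀ = 352, n = 3125; a·n₀/n = 236·352/3125 = 26.5830; c·n₁/n = 129·2773/3125 = 114.4694
Stratum 2 (Rural): n₁ = 1454, n₀ = 3277, n = 4731; a·n₀/n = 155·3277/4731 = 107.3631; c·n₁/n = 1081·1454/4731 = 332.2287
RR_MH = (26.5830 + 107.3631) / (114.4694 + 332.2287) = 133.9462 / 446.6981 = 0.29986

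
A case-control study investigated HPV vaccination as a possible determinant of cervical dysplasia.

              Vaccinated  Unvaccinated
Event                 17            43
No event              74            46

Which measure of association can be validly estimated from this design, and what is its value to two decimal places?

Reading the table with exposure as columns: a = 17 (Vaccinated, case), b = 74 (Vaccinated, non-case), c = 43 (Unvaccinated, case), d = 46.
This is a case-control study: participants were sampled on outcome status, so risks in the source population cannot be estimated directly — relative risk is not valid here. The odds ratio is the appropriate measure.
OR = (a·d)/(b·c) = (17 × 46) / (74 × 43) = 782 / 3182 = 0.24576

0.25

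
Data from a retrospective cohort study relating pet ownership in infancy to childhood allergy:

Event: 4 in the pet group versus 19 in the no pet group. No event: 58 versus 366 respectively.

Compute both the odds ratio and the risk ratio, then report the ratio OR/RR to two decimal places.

1.02

From the description: a = 4, b = 58, c = 19, d = 366.
OR = (4·366)/(58·19) = 1464/1102 = 1.32849
Risk in exposed = 4/62 = 0.06452; risk in unexposed = 19/385 = 0.04935; RR = 1.30730
OR/RR = 1.32849 / 1.30730 = 1.01621
The outcome is rare in both groups, so OR ≈ RR (ratio near 1).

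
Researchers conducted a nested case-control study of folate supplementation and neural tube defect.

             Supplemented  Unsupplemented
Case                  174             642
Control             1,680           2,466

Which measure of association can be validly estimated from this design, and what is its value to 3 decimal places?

0.398

Reading the table with exposure as columns: a = 174 (Supplemented, case), b = 1680 (Supplemented, non-case), c = 642 (Unsupplemented, case), d = 2466.
This is a nested case-control study: participants were sampled on outcome status, so risks in the source population cannot be estimated directly — relative risk is not valid here. The odds ratio is the appropriate measure.
OR = (a·d)/(b·c) = (174 × 2466) / (1680 × 642) = 429084 / 1078560 = 0.39783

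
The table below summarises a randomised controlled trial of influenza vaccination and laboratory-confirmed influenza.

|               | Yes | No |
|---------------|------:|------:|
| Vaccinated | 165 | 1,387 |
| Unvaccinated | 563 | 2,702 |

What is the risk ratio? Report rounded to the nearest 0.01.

0.62

Cells: a = 165, b = 1387, c = 563, d = 2702.
Risk in exposed = 165/1552 = 0.10631; risk in unexposed = 563/3265 = 0.17243.
RR = 0.10631 / 0.17243 = 0.61655
The risk is 38% lower among the exposed than among the unexposed.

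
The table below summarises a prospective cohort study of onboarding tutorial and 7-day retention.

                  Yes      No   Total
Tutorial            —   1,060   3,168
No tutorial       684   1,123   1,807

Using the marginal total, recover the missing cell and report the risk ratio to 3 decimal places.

The missing cell is in the exposed row: 3168 − 1060 = 2108.
So a = 2108, b = 1060, c = 684, d = 1123.
RR = [a/(a+b)] / [c/(c+d)] = (2108/3168) / (684/1807) = 0.66540/0.37853 = 1.75787

1.758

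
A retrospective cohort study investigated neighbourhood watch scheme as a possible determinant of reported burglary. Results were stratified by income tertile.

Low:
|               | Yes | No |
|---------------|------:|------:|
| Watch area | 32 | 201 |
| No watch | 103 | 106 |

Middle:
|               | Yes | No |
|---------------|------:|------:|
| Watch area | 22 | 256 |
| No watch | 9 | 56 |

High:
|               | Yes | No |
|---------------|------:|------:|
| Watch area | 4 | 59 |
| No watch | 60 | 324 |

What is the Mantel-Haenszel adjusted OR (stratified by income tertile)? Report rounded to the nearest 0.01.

OR_MH = Σ(aᵢdᵢ/nᵢ) / Σ(bᵢcᵢ/nᵢ), where nᵢ is the stratum total.
Stratum 1 (Low): n = 442; a·d/n = 32·106/442 = 7.6742; b·c/n = 201·103/442 = 46.8394
Stratum 2 (Middle): n = 343; a·d/n = 22·56/343 = 3.5918; b·c/n = 256·9/343 = 6.7172
Stratum 3 (High): n = 447; a·d/n = 4·324/447 = 2.8993; b·c/n = 59·60/447 = 7.9195
OR_MH = (7.6742 + 3.5918 + 2.8993) / (46.8394 + 6.7172 + 7.9195) = 14.1654 / 61.4760 = 0.23042

0.23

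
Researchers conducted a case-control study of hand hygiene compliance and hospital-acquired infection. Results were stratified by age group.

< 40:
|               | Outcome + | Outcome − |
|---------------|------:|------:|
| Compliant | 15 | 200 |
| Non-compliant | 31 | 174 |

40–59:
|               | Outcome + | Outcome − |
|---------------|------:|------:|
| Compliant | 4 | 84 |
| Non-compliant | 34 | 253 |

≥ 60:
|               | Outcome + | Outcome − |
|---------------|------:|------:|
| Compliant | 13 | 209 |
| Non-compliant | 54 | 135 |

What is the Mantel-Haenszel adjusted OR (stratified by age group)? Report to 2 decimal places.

0.26

OR_MH = Σ(aᵢdᵢ/nᵢ) / Σ(bᵢcᵢ/nᵢ), where nᵢ is the stratum total.
Stratum 1 (< 40): n = 420; a·d/n = 15·174/420 = 6.2143; b·c/n = 200·31/420 = 14.7619
Stratum 2 (40–59): n = 375; a·d/n = 4·253/375 = 2.6987; b·c/n = 84·34/375 = 7.6160
Stratum 3 (≥ 60): n = 411; a·d/n = 13·135/411 = 4.2701; b·c/n = 209·54/411 = 27.4599
OR_MH = (6.2143 + 2.6987 + 4.2701) / (14.7619 + 7.6160 + 27.4599) = 13.1830 / 49.8378 = 0.26452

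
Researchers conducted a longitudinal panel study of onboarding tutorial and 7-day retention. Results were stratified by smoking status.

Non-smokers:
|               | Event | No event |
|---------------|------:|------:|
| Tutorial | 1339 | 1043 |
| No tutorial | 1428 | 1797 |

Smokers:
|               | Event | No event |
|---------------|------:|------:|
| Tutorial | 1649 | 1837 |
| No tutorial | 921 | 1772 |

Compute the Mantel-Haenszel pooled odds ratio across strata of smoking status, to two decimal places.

1.67

OR_MH = Σ(aᵢdᵢ/nᵢ) / Σ(bᵢcᵢ/nᵢ), where nᵢ is the stratum total.
Stratum 1 (Non-smokers): n = 5607; a·d/n = 1339·1797/5607 = 429.1391; b·c/n = 1043·1428/5607 = 265.6330
Stratum 2 (Smokers): n = 6179; a·d/n = 1649·1772/6179 = 472.8966; b·c/n = 1837·921/6179 = 273.8108
OR_MH = (429.1391 + 472.8966) / (265.6330 + 273.8108) = 902.0357 / 539.4438 = 1.67216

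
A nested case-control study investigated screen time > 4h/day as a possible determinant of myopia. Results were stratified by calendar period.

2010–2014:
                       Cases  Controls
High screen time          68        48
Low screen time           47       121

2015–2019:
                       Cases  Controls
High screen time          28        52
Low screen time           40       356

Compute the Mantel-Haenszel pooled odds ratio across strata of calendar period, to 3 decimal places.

OR_MH = Σ(aᵢdᵢ/nᵢ) / Σ(bᵢcᵢ/nᵢ), where nᵢ is the stratum total.
Stratum 1 (2010–2014): n = 284; a·d/n = 68·121/284 = 28.9718; b·c/n = 48·47/284 = 7.9437
Stratum 2 (2015–2019): n = 476; a·d/n = 28·356/476 = 20.9412; b·c/n = 52·40/476 = 4.3697
OR_MH = (28.9718 + 20.9412) / (7.9437 + 4.3697) = 49.9130 / 12.3134 = 4.05355

4.054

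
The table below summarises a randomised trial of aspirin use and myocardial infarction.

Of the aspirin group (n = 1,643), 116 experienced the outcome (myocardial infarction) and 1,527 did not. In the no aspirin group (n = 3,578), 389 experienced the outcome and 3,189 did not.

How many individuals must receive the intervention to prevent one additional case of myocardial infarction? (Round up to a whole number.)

Risk in treated group = 116/1643 = 0.07060; risk in control = 389/3578 = 0.10872.
Absolute risk reduction = 0.10872 − 0.07060 = 0.03812
NNT = 1 / ARR = 1 / 0.03812 = 26.235 → round up → 27

27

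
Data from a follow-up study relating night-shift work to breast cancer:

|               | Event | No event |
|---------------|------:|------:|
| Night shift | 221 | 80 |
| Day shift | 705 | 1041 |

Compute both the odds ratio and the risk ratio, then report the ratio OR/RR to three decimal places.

Cells: a = 221, b = 80, c = 705, d = 1041.
OR = (221·1041)/(80·705) = 230061/56400 = 4.07910
Risk in exposed = 221/301 = 0.73422; risk in unexposed = 705/1746 = 0.40378; RR = 1.81836
OR/RR = 4.07910 / 1.81836 = 2.24328
The outcome is not rare, so the OR lies further from 1 than the RR.

2.243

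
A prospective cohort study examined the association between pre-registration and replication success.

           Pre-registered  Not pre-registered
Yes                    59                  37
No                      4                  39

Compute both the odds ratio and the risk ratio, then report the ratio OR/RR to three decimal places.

Reading the table with exposure as columns: a = 59 (Pre-registered, case), b = 4 (Pre-registered, non-case), c = 37 (Not pre-registered, case), d = 39.
OR = (59·39)/(4·37) = 2301/148 = 15.54730
Risk in exposed = 59/63 = 0.93651; risk in unexposed = 37/76 = 0.48684; RR = 1.92364
OR/RR = 15.54730 / 1.92364 = 8.08224
The outcome is not rare, so the OR lies further from 1 than the RR.

8.082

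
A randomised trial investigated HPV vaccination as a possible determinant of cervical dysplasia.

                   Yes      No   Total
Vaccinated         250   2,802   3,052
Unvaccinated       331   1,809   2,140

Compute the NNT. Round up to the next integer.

14

Risk in treated group = 250/3052 = 0.08191; risk in control = 331/2140 = 0.15467.
Absolute risk reduction = 0.15467 − 0.08191 = 0.07276
NNT = 1 / ARR = 1 / 0.07276 = 13.744 → round up → 14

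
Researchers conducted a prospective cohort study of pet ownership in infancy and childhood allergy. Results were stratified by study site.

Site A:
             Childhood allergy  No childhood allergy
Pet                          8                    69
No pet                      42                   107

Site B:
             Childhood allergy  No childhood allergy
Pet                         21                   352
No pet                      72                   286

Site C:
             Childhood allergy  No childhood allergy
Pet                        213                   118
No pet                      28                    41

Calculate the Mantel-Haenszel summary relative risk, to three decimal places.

RR_MH = Σ(aᵢ·n₀ᵢ/nᵢ) / Σ(cᵢ·n₁ᵢ/nᵢ), with n₁ᵢ = aᵢ+bᵢ (exposed), n₀ᵢ = cᵢ+dᵢ (unexposed), nᵢ = n₁ᵢ+n₀ᵢ.
Stratum 1 (Site A): n₁ = 77, n₀ = 149, n = 226; a·n₀/n = 8·149/226 = 5.2743; c·n₁/n = 42·77/226 = 14.3097
Stratum 2 (Site B): n₁ = 373, n₀ = 358, n = 731; a·n₀/n = 21·358/731 = 10.2845; c·n₁/n = 72·373/731 = 36.7387
Stratum 3 (Site C): n₁ = 331, n₀ = 69, n = 400; a·n₀/n = 213·69/400 = 36.7425; c·n₁/n = 28·331/400 = 23.1700
RR_MH = (5.2743 + 10.2845 + 36.7425) / (14.3097 + 36.7387 + 23.1700) = 52.3014 / 74.2184 = 0.70470

0.705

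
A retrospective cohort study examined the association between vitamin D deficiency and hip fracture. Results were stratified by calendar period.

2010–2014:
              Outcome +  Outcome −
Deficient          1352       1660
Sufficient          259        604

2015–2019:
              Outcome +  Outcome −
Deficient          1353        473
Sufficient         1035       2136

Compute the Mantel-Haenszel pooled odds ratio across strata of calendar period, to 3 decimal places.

3.777

OR_MH = Σ(aᵢdᵢ/nᵢ) / Σ(bᵢcᵢ/nᵢ), where nᵢ is the stratum total.
Stratum 1 (2010–2014): n = 3875; a·d/n = 1352·604/3875 = 210.7375; b·c/n = 1660·259/3875 = 110.9523
Stratum 2 (2015–2019): n = 4997; a·d/n = 1353·2136/4997 = 578.3486; b·c/n = 473·1035/4997 = 97.9698
OR_MH = (210.7375 + 578.3486) / (110.9523 + 97.9698) = 789.0862 / 208.9220 = 3.77694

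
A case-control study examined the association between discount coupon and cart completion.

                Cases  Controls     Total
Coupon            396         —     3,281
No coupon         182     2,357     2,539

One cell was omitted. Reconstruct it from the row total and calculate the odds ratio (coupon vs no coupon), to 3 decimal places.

The missing cell is in the exposed row: 3281 − 396 = 2885.
So a = 396, b = 2885, c = 182, d = 2357.
OR = (a·d)/(b·c) = (396 × 2357) / (2885 × 182) = 933372 / 525070 = 1.77761

1.778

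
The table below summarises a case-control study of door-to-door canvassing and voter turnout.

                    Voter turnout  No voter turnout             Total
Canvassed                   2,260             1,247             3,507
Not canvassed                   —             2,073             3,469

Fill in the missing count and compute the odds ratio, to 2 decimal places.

The missing cell is in the unexposed row: 3469 − 2073 = 1396.
So a = 2260, b = 1247, c = 1396, d = 2073.
OR = (a·d)/(b·c) = (2260 × 2073) / (1247 × 1396) = 4684980 / 1740812 = 2.69126

2.69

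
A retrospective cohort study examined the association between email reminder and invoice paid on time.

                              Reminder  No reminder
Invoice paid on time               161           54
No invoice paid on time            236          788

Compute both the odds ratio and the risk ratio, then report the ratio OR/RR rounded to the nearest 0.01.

Reading the table with exposure as columns: a = 161 (Reminder, case), b = 236 (Reminder, non-case), c = 54 (No reminder, case), d = 788.
OR = (161·788)/(236·54) = 126868/12744 = 9.95512
Risk in exposed = 161/397 = 0.40554; risk in unexposed = 54/842 = 0.06413; RR = 6.32344
OR/RR = 9.95512 / 6.32344 = 1.57432
The outcome is not rare, so the OR lies further from 1 than the RR.

1.57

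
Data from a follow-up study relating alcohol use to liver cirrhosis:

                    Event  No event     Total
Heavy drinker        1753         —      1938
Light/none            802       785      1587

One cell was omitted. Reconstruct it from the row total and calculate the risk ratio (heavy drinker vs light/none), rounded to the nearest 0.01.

1.79

The missing cell is in the exposed row: 1938 − 1753 = 185.
So a = 1753, b = 185, c = 802, d = 785.
RR = [a/(a+b)] / [c/(c+d)] = (1753/1938) / (802/1587) = 0.90454/0.50536 = 1.78991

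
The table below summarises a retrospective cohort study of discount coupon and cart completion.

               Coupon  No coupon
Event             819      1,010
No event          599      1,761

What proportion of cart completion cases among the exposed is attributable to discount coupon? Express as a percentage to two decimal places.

Reading the table with exposure as columns: a = 819 (Coupon, case), b = 599 (Coupon, non-case), c = 1010 (No coupon, case), d = 1761.
Risk in exposed = 819/1418 = 0.57757; risk in unexposed = 1010/2771 = 0.36449.
RR = 0.57757/0.36449 = 1.58461
AR% = (RR − 1)/RR × 100 = (1.58461 − 1)/1.58461 × 100 = 36.8931%

36.89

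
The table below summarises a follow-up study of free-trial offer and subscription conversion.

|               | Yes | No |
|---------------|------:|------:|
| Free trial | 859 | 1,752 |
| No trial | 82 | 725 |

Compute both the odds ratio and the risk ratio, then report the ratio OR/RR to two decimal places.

Cells: a = 859, b = 1752, c = 82, d = 725.
OR = (859·725)/(1752·82) = 622775/143664 = 4.33494
Risk in exposed = 859/2611 = 0.32899; risk in unexposed = 82/807 = 0.10161; RR = 3.23777
OR/RR = 4.33494 / 3.23777 = 1.33887
The outcome is not rare, so the OR lies further from 1 than the RR.

1.34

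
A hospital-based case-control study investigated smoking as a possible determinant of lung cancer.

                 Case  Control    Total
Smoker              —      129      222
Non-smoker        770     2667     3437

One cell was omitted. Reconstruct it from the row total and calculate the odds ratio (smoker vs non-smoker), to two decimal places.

2.50

The missing cell is in the exposed row: 222 − 129 = 93.
So a = 93, b = 129, c = 770, d = 2667.
OR = (a·d)/(b·c) = (93 × 2667) / (129 × 770) = 248031 / 99330 = 2.49704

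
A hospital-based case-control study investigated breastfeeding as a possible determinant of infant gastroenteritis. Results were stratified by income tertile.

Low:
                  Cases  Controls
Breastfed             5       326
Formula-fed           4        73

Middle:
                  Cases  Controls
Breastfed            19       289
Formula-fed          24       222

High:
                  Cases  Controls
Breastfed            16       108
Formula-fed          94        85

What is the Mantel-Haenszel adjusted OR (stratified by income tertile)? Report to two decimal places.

OR_MH = Σ(aᵢdᵢ/nᵢ) / Σ(bᵢcᵢ/nᵢ), where nᵢ is the stratum total.
Stratum 1 (Low): n = 408; a·d/n = 5·73/408 = 0.8946; b·c/n = 326·4/408 = 3.1961
Stratum 2 (Middle): n = 554; a·d/n = 19·222/554 = 7.6137; b·c/n = 289·24/554 = 12.5199
Stratum 3 (High): n = 303; a·d/n = 16·85/303 = 4.4884; b·c/n = 108·94/303 = 33.5050
OR_MH = (0.8946 + 7.6137 + 4.4884) / (3.1961 + 12.5199 + 33.5050) = 12.9968 / 49.2209 = 0.26405

0.26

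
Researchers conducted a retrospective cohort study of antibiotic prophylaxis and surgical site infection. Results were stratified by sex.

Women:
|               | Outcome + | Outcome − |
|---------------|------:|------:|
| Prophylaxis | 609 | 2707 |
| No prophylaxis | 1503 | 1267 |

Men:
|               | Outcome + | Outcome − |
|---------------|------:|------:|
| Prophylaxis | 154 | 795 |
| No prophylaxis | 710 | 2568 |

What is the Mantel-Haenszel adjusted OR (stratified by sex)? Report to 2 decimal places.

0.27

OR_MH = Σ(aᵢdᵢ/nᵢ) / Σ(bᵢcᵢ/nᵢ), where nᵢ is the stratum total.
Stratum 1 (Women): n = 6086; a·d/n = 609·1267/6086 = 126.7833; b·c/n = 2707·1503/6086 = 668.5214
Stratum 2 (Men): n = 4227; a·d/n = 154·2568/4227 = 93.5586; b·c/n = 795·710/4227 = 133.5344
OR_MH = (126.7833 + 93.5586) / (668.5214 + 133.5344) = 220.3418 / 802.0558 = 0.27472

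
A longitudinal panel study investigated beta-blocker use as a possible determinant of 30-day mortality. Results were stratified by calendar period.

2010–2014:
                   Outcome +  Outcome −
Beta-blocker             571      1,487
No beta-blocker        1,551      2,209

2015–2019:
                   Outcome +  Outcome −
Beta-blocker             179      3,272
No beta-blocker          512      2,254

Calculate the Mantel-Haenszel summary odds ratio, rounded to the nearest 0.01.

0.42

OR_MH = Σ(aᵢdᵢ/nᵢ) / Σ(bᵢcᵢ/nᵢ), where nᵢ is the stratum total.
Stratum 1 (2010–2014): n = 5818; a·d/n = 571·2209/5818 = 216.7994; b·c/n = 1487·1551/5818 = 396.4141
Stratum 2 (2015–2019): n = 6217; a·d/n = 179·2254/6217 = 64.8972; b·c/n = 3272·512/6217 = 269.4650
OR_MH = (216.7994 + 64.8972) / (396.4141 + 269.4650) = 281.6966 / 665.8791 = 0.42304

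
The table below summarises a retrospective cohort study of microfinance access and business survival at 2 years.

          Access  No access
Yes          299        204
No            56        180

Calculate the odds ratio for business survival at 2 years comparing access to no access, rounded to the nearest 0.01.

Reading the table with exposure as columns: a = 299 (Access, case), b = 56 (Access, non-case), c = 204 (No access, case), d = 180.
OR = (a·d)/(b·c) = (299 × 180) / (56 × 204) = 53820 / 11424 = 4.71113
The odds of business survival at 2 years are about 4.71 times as high in the access group.

4.71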